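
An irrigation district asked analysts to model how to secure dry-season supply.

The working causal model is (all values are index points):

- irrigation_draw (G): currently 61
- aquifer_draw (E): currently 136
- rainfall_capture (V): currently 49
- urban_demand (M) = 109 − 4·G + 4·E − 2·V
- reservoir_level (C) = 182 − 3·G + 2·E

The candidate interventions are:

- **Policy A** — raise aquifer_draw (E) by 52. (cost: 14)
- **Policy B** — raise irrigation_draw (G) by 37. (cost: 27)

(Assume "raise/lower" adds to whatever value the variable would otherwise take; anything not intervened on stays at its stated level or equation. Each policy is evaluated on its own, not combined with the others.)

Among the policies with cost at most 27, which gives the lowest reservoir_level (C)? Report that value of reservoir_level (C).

160

Policy A (E + 52):
  G = 61
  E = 136 + 52 = 188
  C = 182 − 3·61 + 2·188 = 375
Policy B (G + 37):
  G = 61 + 37 = 98
  E = 136
  C = 182 − 3·98 + 2·136 = 160
Comparing — Policy A: C=375, Policy B: C=160. Lowest is 160 (Policy B).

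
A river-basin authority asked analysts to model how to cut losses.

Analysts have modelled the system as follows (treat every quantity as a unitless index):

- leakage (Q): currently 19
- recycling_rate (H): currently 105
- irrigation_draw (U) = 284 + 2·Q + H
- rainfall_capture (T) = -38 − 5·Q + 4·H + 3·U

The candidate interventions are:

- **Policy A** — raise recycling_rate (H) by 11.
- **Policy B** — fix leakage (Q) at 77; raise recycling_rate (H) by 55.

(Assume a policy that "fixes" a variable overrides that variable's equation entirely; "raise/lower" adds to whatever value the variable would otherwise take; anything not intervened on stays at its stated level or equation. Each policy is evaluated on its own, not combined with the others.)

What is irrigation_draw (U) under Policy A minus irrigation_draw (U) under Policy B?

Policy A (H + 11):
  Q = 19
  H = 105 + 11 = 116
  U = 284 + 2·19 + 116 = 438
Policy B (Q := 77, H + 55):
  Q = 77
  H = 105 + 55 = 160
  U = 284 + 2·77 + 160 = 598
U: 438 − 598 = -160

-160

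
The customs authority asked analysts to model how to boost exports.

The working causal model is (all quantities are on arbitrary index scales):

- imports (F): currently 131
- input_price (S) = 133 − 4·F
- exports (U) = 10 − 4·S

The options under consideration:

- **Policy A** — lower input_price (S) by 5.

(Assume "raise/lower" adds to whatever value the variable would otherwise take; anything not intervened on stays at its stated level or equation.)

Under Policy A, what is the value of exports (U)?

Policy A (S − 5):
  F = 131
  S = 133 − 4·131 (−5 from intervention) = -396
  U = 10 − 4·(-396) = 1594

1594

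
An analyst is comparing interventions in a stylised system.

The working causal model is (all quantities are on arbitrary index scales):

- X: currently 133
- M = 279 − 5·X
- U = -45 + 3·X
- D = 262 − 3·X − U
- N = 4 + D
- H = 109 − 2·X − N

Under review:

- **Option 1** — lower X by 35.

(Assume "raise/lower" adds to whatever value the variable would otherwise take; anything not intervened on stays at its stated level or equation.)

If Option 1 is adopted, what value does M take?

Option 1 (X − 35):
  X = 133 − 35 = 98
  M = 279 − 5·98 = -211

-211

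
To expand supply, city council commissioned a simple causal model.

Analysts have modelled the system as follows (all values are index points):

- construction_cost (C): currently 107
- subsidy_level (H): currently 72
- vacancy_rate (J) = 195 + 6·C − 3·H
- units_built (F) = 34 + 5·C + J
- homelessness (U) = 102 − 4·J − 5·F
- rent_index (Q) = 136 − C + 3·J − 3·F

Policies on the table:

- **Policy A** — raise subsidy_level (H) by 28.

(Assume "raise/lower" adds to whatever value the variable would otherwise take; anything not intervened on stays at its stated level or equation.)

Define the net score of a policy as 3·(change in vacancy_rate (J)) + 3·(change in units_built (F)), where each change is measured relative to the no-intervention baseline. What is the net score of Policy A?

Baseline:
  C = 107
  H = 72
  J = 195 + 6·107 − 3·72 = 621
  F = 34 + 5·107 + 621 = 1190
Policy A (H + 28):
  C = 107
  H = 72 + 28 = 100
  J = 195 + 6·107 − 3·100 = 537
  F = 34 + 5·107 + 537 = 1106
ΔJ = 537 − 621 = -84; ΔF = 1106 − 1190 = -84
Score = 3·(-84) + 3·(-84) = -504

-504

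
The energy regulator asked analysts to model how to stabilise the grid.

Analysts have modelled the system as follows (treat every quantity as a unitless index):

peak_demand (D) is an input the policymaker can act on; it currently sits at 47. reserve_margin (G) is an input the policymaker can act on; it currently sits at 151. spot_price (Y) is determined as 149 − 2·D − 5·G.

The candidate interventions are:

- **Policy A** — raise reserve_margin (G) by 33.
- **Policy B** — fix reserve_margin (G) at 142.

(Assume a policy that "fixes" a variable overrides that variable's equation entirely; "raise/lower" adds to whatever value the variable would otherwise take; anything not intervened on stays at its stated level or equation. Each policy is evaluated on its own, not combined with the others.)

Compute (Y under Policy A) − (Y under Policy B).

-210

Policy A (G + 33):
  D = 47
  G = 151 + 33 = 184
  Y = 149 − 2·47 − 5·184 = -865
Policy B (G := 142):
  D = 47
  G = 142
  Y = 149 − 2·47 − 5·142 = -655
Y: -865 − (-655) = -210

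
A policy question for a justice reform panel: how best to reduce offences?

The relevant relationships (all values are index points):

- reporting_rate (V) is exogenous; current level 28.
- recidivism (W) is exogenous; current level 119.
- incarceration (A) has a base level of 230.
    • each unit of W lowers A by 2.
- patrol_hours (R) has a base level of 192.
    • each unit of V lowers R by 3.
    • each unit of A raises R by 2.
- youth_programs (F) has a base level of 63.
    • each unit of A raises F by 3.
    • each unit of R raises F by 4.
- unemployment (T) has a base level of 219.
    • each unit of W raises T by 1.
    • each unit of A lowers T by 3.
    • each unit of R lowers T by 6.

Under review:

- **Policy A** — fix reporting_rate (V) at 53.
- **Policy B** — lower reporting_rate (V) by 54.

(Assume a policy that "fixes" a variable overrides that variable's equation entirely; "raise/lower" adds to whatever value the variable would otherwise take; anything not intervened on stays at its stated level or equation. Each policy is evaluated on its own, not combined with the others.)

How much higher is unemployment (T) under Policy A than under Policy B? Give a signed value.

Policy A (V := 53):
  V = 53
  W = 119
  A = 230 − 2·119 = -8
  R = 192 − 3·53 + 2·(-8) = 17
  T = 219 + 119 − 3·(-8) − 6·17 = 260
Policy B (V − 54):
  V = 28 − 54 = -26
  W = 119
  A = 230 − 2·119 = -8
  R = 192 − 3·(-26) + 2·(-8) = 254
  T = 219 + 119 − 3·(-8) − 6·254 = -1162
T: 260 − (-1162) = 1422

1422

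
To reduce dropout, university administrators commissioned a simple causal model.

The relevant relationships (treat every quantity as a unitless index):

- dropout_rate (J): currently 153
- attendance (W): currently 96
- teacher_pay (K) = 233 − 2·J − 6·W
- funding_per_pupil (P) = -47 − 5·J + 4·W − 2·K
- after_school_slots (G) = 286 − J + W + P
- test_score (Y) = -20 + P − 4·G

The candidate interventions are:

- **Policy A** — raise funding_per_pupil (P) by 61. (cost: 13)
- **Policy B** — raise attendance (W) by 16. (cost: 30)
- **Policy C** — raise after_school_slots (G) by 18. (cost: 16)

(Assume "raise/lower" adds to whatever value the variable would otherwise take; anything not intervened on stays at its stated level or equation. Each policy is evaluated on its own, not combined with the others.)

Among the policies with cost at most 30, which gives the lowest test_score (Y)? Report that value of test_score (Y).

-4378

Policy A (P + 61):
  J = 153
  W = 96
  K = 233 − 2·153 − 6·96 = -649
  P = -47 − 5·153 + 4·96 − 2·(-649) (+61 from intervention) = 931
  G = 286 − 153 + 96 + 931 = 1160
  Y = -20 + 931 − 4·1160 = -3729
Policy B (W + 16):
  J = 153
  W = 96 + 16 = 112
  K = 233 − 2·153 − 6·112 = -745
  P = -47 − 5·153 + 4·112 − 2·(-745) = 1126
  G = 286 − 153 + 112 + 1126 = 1371
  Y = -20 + 1126 − 4·1371 = -4378
Policy C (G + 18):
  J = 153
  W = 96
  K = 233 − 2·153 − 6·96 = -649
  P = -47 − 5·153 + 4·96 − 2·(-649) = 870
  G = 286 − 153 + 96 + 870 (+18 from intervention) = 1117
  Y = -20 + 870 − 4·1117 = -3618
Comparing — Policy A: Y=-3729, Policy B: Y=-4378, Policy C: Y=-3618. Lowest is -4378 (Policy B).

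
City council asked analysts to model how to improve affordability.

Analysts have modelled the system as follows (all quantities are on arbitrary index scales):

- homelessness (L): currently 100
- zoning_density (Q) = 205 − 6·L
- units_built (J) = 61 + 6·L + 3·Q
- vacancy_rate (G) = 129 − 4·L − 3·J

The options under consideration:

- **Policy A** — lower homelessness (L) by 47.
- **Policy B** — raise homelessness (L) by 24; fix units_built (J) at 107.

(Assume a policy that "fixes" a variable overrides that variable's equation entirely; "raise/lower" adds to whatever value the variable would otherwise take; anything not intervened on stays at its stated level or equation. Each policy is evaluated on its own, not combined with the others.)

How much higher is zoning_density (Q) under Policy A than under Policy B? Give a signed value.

Policy A (L − 47):
  L = 100 − 47 = 53
  Q = 205 − 6·53 = -113
Policy B (L + 24, J := 107):
  L = 100 + 24 = 124
  Q = 205 − 6·124 = -539
Q: -113 − (-539) = 426

426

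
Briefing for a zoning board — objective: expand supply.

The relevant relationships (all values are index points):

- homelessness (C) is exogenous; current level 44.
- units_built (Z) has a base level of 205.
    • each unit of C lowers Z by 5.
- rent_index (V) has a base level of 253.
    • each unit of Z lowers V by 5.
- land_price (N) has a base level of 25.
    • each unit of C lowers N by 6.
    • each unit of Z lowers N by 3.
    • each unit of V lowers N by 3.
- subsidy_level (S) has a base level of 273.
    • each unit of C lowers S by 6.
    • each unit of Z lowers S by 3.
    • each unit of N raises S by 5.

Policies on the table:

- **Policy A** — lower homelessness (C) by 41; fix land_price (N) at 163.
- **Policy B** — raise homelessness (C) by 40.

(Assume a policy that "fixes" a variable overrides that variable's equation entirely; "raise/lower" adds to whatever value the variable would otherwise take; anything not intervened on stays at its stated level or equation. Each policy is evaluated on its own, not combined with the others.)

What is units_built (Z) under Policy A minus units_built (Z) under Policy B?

405

Policy A (C − 41, N := 163):
  C = 44 − 41 = 3
  Z = 205 − 5·3 = 190
Policy B (C + 40):
  C = 44 + 40 = 84
  Z = 205 − 5·84 = -215
Z: 190 − (-215) = 405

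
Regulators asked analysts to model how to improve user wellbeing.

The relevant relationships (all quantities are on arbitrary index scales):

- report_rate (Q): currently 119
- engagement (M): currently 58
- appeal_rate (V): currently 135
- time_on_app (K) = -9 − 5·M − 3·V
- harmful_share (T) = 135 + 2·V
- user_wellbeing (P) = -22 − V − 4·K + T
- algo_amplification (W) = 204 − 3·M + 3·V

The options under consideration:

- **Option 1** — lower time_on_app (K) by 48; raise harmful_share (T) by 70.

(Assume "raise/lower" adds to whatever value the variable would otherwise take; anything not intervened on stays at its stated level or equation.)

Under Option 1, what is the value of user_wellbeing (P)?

3326

Option 1 (K − 48, T + 70):
  M = 58
  V = 135
  K = -9 − 5·58 − 3·135 (−48 from intervention) = -752
  T = 135 + 2·135 (+70 from intervention) = 475
  P = -22 − 135 − 4·(-752) + 475 = 3326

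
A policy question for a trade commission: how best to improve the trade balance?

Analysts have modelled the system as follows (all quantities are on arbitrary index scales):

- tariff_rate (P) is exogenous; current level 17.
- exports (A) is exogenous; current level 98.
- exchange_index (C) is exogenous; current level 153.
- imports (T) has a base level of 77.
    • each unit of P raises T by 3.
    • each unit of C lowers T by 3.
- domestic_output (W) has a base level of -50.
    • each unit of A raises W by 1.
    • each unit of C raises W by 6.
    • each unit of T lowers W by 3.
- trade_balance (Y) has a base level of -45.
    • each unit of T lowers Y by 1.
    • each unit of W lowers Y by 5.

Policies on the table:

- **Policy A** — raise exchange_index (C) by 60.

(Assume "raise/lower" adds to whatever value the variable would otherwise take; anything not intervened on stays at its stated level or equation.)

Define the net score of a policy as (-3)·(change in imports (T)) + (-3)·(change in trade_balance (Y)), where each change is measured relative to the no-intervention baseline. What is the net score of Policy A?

Baseline:
  P = 17
  A = 98
  C = 153
  T = 77 + 3·17 − 3·153 = -331
  W = -50 + 98 + 6·153 − 3·(-331) = 1959
  Y = -45 − (-331) − 5·1959 = -9509
Policy A (C + 60):
  P = 17
  A = 98
  C = 153 + 60 = 213
  T = 77 + 3·17 − 3·213 = -511
  W = -50 + 98 + 6·213 − 3·(-511) = 2859
  Y = -45 − (-511) − 5·2859 = -13829
ΔT = -511 − (-331) = -180; ΔY = -13829 − (-9509) = -4320
Score = (-3)·(-180) + (-3)·(-4320) = 13500

13500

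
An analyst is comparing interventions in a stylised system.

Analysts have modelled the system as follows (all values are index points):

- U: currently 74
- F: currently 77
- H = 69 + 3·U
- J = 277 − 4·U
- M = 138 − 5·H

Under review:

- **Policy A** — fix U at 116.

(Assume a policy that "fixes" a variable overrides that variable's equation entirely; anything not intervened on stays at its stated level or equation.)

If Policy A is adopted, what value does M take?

-1947

Policy A (U := 116):
  U = 116
  H = 69 + 3·116 = 417
  M = 138 − 5·417 = -1947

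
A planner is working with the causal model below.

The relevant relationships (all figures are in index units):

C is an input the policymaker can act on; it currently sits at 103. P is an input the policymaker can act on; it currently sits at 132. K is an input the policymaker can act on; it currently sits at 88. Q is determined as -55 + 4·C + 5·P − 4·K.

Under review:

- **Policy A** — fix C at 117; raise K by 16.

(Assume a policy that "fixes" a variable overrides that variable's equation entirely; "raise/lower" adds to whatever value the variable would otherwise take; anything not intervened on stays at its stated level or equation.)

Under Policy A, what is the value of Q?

Policy A (C := 117, K + 16):
  C = 117
  P = 132
  K = 88 + 16 = 104
  Q = -55 + 4·117 + 5·132 − 4·104 = 657

657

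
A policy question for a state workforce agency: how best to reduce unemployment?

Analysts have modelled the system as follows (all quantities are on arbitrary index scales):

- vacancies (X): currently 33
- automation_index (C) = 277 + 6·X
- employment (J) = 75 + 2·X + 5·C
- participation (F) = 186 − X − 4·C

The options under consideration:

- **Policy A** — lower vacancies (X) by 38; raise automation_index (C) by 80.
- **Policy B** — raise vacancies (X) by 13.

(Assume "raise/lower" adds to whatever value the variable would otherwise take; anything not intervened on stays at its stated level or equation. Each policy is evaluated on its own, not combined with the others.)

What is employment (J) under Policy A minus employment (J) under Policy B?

Policy A (X − 38, C + 80):
  X = 33 − 38 = -5
  C = 277 + 6·(-5) (+80 from intervention) = 327
  J = 75 + 2·(-5) + 5·327 = 1700
Policy B (X + 13):
  X = 33 + 13 = 46
  C = 277 + 6·46 = 553
  J = 75 + 2·46 + 5·553 = 2932
J: 1700 − 2932 = -1232

-1232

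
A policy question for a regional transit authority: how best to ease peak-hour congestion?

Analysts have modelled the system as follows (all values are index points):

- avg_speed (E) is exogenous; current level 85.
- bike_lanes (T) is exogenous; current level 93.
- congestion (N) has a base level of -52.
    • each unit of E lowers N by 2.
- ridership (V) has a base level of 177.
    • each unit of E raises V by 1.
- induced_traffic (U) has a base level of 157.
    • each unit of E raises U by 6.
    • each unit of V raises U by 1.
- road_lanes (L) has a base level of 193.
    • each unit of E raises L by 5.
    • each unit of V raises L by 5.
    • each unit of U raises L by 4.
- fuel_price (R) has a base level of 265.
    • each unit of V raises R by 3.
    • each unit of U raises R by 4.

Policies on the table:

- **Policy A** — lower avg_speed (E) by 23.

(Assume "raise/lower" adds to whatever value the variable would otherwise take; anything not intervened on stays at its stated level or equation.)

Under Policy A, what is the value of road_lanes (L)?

4770

Policy A (E − 23):
  E = 85 − 23 = 62
  V = 177 + 62 = 239
  U = 157 + 6·62 + 239 = 768
  L = 193 + 5·62 + 5·239 + 4·768 = 4770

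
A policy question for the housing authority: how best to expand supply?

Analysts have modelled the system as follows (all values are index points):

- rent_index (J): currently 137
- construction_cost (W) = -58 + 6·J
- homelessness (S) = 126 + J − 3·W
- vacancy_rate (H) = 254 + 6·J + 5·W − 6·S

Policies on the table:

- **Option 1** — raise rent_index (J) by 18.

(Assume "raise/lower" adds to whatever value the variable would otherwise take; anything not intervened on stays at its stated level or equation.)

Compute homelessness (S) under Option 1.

Option 1 (J + 18):
  J = 137 + 18 = 155
  W = -58 + 6·155 = 872
  S = 126 + 155 − 3·872 = -2335

-2335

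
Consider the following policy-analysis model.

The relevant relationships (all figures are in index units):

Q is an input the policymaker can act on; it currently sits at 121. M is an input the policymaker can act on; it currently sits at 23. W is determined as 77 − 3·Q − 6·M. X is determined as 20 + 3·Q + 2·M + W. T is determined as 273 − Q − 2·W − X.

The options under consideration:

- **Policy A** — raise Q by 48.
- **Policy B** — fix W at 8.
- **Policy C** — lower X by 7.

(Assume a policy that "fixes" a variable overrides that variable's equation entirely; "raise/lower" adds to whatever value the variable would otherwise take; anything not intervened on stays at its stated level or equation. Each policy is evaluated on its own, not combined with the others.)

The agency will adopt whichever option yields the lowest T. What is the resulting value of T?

-301

Policy A (Q + 48):
  Q = 121 + 48 = 169
  M = 23
  W = 77 − 3·169 − 6·23 = -568
  X = 20 + 3·169 + 2·23 + (-568) = 5
  T = 273 − 169 − 2·(-568) − 5 = 1235
Policy B (W := 8):
  Q = 121
  M = 23
  W = 8
  X = 20 + 3·121 + 2·23 + 8 = 437
  T = 273 − 121 − 2·8 − 437 = -301
Policy C (X − 7):
  Q = 121
  M = 23
  W = 77 − 3·121 − 6·23 = -424
  X = 20 + 3·121 + 2·23 + (-424) (−7 from intervention) = -2
  T = 273 − 121 − 2·(-424) − (-2) = 1002
Comparing — Policy A: T=1235, Policy B: T=-301, Policy C: T=1002. Lowest is -301 (Policy B).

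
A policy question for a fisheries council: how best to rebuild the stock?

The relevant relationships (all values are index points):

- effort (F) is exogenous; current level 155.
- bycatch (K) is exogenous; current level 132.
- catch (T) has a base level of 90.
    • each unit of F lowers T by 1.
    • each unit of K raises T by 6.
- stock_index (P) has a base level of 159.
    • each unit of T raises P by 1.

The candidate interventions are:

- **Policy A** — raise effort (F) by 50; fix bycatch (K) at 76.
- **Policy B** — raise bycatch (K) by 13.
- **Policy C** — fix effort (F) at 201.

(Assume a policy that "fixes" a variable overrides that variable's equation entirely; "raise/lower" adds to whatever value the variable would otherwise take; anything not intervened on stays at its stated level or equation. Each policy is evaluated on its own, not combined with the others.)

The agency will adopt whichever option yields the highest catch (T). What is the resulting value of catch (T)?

Policy A (F + 50, K := 76):
  F = 155 + 50 = 205
  K = 76
  T = 90 − 205 + 6·76 = 341
Policy B (K + 13):
  F = 155
  K = 132 + 13 = 145
  T = 90 − 155 + 6·145 = 805
Policy C (F := 201):
  F = 201
  K = 132
  T = 90 − 201 + 6·132 = 681
Comparing — Policy A: T=341, Policy B: T=805, Policy C: T=681. Highest is 805 (Policy B).

805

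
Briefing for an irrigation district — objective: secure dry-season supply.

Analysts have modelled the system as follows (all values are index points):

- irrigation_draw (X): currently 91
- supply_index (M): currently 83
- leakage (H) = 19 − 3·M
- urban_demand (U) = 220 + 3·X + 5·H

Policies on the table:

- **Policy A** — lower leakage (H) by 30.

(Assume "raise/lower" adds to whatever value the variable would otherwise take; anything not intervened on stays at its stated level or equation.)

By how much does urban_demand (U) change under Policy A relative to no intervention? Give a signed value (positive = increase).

Baseline:
  X = 91
  M = 83
  H = 19 − 3·83 = -230
  U = 220 + 3·91 + 5·(-230) = -657
Policy A (H − 30):
  X = 91
  M = 83
  H = 19 − 3·83 (−30 from intervention) = -260
  U = 220 + 3·91 + 5·(-260) = -807
Change in U: -807 − (-657) = -150

-150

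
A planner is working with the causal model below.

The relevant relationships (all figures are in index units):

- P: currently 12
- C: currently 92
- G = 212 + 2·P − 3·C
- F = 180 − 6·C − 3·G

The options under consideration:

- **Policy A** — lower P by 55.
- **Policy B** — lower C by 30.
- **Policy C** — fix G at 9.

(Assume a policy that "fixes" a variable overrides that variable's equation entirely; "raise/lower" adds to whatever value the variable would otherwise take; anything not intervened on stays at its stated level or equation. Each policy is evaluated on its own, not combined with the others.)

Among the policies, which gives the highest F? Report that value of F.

Policy A (P − 55):
  P = 12 − 55 = -43
  C = 92
  G = 212 + 2·(-43) − 3·92 = -150
  F = 180 − 6·92 − 3·(-150) = 78
Policy B (C − 30):
  P = 12
  C = 92 − 30 = 62
  G = 212 + 2·12 − 3·62 = 50
  F = 180 − 6·62 − 3·50 = -342
Policy C (G := 9):
  P = 12
  C = 92
  G = 9
  F = 180 − 6·92 − 3·9 = -399
Comparing — Policy A: F=78, Policy B: F=-342, Policy C: F=-399. Highest is 78 (Policy A).

78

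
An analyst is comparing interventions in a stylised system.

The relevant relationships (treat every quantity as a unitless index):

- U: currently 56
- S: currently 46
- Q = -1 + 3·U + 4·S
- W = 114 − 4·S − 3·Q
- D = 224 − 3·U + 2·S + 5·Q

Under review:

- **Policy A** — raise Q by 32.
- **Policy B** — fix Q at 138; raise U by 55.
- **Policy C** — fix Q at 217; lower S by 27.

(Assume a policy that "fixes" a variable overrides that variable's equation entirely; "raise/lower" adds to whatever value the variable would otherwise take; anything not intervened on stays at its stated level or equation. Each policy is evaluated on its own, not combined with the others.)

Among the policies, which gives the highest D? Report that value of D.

2063

Policy A (Q + 32):
  U = 56
  S = 46
  Q = -1 + 3·56 + 4·46 (+32 from intervention) = 383
  D = 224 − 3·56 + 2·46 + 5·383 = 2063
Policy B (Q := 138, U + 55):
  U = 56 + 55 = 111
  S = 46
  Q = 138
  D = 224 − 3·111 + 2·46 + 5·138 = 673
Policy C (Q := 217, S − 27):
  U = 56
  S = 46 − 27 = 19
  Q = 217
  D = 224 − 3·56 + 2·19 + 5·217 = 1179
Comparing — Policy A: D=2063, Policy B: D=673, Policy C: D=1179. Highest is 2063 (Policy A).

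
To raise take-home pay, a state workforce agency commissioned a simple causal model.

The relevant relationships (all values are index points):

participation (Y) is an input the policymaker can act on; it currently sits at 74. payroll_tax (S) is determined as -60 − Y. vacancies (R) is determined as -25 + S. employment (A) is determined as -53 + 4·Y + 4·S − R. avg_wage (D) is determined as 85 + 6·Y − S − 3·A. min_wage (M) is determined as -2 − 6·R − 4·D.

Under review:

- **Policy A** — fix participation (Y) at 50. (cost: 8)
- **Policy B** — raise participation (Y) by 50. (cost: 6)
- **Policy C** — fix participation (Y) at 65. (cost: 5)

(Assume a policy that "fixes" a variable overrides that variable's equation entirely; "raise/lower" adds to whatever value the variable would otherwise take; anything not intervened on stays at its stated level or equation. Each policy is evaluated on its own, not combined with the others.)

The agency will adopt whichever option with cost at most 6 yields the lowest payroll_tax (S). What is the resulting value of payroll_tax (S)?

Policy B (Y + 50):
  Y = 74 + 50 = 124
  S = -60 − 124 = -184
Policy C (Y := 65):
  Y = 65
  S = -60 − 65 = -125
Comparing — Policy B: S=-184, Policy C: S=-125. Lowest is -184 (Policy B).

-184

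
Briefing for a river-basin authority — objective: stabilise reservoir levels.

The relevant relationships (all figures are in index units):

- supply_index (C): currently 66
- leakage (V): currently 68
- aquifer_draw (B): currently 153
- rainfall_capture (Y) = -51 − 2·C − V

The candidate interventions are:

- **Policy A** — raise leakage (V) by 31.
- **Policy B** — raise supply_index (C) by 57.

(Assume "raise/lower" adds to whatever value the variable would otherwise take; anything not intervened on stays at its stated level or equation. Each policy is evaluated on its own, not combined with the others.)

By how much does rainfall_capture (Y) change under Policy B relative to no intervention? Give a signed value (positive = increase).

Baseline:
  C = 66
  V = 68
  Y = -51 − 2·66 − 68 = -251
Policy B (C + 57):
  C = 66 + 57 = 123
  V = 68
  Y = -51 − 2·123 − 68 = -365
Change in Y: -365 − (-251) = -114

-114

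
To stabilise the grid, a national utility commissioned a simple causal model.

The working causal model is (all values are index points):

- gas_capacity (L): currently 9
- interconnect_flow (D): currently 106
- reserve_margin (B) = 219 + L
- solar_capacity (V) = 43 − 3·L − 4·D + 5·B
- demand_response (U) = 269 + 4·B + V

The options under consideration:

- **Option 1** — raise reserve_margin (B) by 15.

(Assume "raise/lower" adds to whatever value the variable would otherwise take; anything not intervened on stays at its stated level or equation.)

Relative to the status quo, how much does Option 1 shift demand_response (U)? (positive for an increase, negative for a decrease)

135

Baseline:
  L = 9
  D = 106
  B = 219 + 9 = 228
  V = 43 − 3·9 − 4·106 + 5·228 = 732
  U = 269 + 4·228 + 732 = 1913
Option 1 (B + 15):
  L = 9
  D = 106
  B = 219 + 9 (+15 from intervention) = 243
  V = 43 − 3·9 − 4·106 + 5·243 = 807
  U = 269 + 4·243 + 807 = 2048
Change in U: 2048 − 1913 = 135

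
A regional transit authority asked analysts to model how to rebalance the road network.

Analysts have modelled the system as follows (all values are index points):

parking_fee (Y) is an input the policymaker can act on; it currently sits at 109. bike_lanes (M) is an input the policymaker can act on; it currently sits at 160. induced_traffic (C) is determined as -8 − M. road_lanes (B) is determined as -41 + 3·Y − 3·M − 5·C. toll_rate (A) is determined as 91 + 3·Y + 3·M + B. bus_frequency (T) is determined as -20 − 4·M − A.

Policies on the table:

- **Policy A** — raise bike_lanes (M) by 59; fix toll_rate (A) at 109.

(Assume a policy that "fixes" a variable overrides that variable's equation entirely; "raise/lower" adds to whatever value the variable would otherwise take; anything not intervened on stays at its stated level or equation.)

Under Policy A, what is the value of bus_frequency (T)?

-1005

Policy A (M + 59, A := 109):
  Y = 109
  M = 160 + 59 = 219
  C = -8 − 219 = -227
  B = -41 + 3·109 − 3·219 − 5·(-227) = 764
  A = 109
  T = -20 − 4·219 − 109 = -1005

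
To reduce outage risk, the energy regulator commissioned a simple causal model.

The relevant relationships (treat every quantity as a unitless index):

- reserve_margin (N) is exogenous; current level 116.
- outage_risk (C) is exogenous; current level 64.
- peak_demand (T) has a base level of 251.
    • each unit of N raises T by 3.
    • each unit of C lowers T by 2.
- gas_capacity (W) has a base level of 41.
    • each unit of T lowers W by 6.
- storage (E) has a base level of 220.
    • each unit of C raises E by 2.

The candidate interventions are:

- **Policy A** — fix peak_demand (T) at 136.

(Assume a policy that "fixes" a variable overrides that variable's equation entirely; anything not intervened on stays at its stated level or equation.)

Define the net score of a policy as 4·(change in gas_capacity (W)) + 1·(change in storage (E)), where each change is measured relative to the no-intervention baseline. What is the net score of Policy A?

8040

Baseline:
  N = 116
  C = 64
  T = 251 + 3·116 − 2·64 = 471
  W = 41 − 6·471 = -2785
  E = 220 + 2·64 = 348
Policy A (T := 136):
  N = 116
  C = 64
  T = 136
  W = 41 − 6·136 = -775
  E = 220 + 2·64 = 348
ΔW = -775 − (-2785) = 2010; ΔE = 348 − 348 = 0
Score = 4·2010 + 1·0 = 8040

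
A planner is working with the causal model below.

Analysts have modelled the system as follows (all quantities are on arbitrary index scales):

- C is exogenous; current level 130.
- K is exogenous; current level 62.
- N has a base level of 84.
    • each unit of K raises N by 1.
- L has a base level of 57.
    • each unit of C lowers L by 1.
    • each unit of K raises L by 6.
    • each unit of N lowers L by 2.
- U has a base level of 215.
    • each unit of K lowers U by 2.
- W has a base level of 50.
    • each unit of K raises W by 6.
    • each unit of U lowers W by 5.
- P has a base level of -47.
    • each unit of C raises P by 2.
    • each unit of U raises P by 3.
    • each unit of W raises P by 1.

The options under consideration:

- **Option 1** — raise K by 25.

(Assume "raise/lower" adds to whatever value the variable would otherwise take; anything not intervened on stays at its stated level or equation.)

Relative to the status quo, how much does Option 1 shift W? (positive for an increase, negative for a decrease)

Baseline:
  K = 62
  U = 215 − 2·62 = 91
  W = 50 + 6·62 − 5·91 = -33
Option 1 (K + 25):
  K = 62 + 25 = 87
  U = 215 − 2·87 = 41
  W = 50 + 6·87 − 5·41 = 367
Change in W: 367 − (-33) = 400

400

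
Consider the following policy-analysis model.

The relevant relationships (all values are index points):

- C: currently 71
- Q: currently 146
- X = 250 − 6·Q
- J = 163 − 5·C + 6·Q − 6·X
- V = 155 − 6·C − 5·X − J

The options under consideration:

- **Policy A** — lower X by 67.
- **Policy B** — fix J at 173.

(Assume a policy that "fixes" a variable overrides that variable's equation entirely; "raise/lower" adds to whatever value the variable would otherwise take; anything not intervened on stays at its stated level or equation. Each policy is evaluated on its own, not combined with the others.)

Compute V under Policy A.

-1648

Policy A (X − 67):
  C = 71
  Q = 146
  X = 250 − 6·146 (−67 from intervention) = -693
  J = 163 − 5·71 + 6·146 − 6·(-693) = 4842
  V = 155 − 6·71 − 5·(-693) − 4842 = -1648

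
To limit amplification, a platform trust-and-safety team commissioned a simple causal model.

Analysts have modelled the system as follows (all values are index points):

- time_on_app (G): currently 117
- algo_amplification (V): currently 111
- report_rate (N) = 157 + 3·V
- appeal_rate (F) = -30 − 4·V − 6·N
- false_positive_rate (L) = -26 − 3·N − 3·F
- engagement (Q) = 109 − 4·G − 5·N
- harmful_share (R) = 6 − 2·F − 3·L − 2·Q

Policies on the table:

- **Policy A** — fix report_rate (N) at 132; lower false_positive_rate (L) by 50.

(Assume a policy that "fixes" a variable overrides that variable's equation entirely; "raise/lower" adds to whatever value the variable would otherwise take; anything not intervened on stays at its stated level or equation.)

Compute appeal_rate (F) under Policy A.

-1266

Policy A (N := 132, L − 50):
  V = 111
  N = 132
  F = -30 − 4·111 − 6·132 = -1266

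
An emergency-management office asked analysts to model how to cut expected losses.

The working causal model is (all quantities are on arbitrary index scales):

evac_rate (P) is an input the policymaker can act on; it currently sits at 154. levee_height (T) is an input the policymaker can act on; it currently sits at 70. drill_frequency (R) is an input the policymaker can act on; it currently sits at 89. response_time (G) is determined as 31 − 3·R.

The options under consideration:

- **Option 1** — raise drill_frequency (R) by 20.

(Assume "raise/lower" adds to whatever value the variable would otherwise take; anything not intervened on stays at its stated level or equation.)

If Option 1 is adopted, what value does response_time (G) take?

-296

Option 1 (R + 20):
  R = 89 + 20 = 109
  G = 31 − 3·109 = -296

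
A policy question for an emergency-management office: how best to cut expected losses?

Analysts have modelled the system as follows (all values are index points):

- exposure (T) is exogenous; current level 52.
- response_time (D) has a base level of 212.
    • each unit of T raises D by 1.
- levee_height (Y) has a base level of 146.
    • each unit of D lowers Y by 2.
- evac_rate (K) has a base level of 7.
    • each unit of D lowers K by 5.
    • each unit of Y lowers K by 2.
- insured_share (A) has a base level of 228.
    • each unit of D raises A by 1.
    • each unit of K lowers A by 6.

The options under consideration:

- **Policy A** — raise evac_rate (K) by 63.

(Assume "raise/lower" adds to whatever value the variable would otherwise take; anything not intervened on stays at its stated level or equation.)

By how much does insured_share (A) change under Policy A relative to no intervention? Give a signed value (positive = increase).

-378

Baseline:
  T = 52
  D = 212 + 52 = 264
  Y = 146 − 2·264 = -382
  K = 7 − 5·264 − 2·(-382) = -549
  A = 228 + 264 − 6·(-549) = 3786
Policy A (K + 63):
  T = 52
  D = 212 + 52 = 264
  Y = 146 − 2·264 = -382
  K = 7 − 5·264 − 2·(-382) (+63 from intervention) = -486
  A = 228 + 264 − 6·(-486) = 3408
Change in A: 3408 − 3786 = -378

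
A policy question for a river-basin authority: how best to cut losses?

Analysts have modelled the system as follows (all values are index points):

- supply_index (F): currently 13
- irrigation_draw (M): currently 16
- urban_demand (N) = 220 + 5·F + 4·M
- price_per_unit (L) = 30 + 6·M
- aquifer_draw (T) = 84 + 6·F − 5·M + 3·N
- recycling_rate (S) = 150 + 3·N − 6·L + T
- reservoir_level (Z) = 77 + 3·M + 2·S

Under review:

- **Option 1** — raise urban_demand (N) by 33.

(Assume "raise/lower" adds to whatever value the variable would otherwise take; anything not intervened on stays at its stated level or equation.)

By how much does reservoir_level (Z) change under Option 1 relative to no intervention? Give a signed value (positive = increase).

Baseline:
  F = 13
  M = 16
  N = 220 + 5·13 + 4·16 = 349
  L = 30 + 6·16 = 126
  T = 84 + 6·13 − 5·16 + 3·349 = 1129
  S = 150 + 3·349 − 6·126 + 1129 = 1570
  Z = 77 + 3·16 + 2·1570 = 3265
Option 1 (N + 33):
  F = 13
  M = 16
  N = 220 + 5·13 + 4·16 (+33 from intervention) = 382
  L = 30 + 6·16 = 126
  T = 84 + 6·13 − 5·16 + 3·382 = 1228
  S = 150 + 3·382 − 6·126 + 1228 = 1768
  Z = 77 + 3·16 + 2·1768 = 3661
Change in Z: 3661 − 3265 = 396

396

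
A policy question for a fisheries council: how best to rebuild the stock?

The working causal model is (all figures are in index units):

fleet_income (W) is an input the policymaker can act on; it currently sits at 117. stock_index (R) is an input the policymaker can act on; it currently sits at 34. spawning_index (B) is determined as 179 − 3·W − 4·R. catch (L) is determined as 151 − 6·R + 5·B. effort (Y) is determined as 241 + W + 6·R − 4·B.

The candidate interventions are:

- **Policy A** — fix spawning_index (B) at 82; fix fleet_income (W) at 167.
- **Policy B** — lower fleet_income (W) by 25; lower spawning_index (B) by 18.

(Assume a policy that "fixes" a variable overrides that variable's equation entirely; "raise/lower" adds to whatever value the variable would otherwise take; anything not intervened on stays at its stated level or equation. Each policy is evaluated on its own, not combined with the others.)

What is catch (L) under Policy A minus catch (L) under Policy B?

1665

Policy A (B := 82, W := 167):
  W = 167
  R = 34
  B = 82
  L = 151 − 6·34 + 5·82 = 357
Policy B (W − 25, B − 18):
  W = 117 − 25 = 92
  R = 34
  B = 179 − 3·92 − 4·34 (−18 from intervention) = -251
  L = 151 − 6·34 + 5·(-251) = -1308
L: 357 − (-1308) = 1665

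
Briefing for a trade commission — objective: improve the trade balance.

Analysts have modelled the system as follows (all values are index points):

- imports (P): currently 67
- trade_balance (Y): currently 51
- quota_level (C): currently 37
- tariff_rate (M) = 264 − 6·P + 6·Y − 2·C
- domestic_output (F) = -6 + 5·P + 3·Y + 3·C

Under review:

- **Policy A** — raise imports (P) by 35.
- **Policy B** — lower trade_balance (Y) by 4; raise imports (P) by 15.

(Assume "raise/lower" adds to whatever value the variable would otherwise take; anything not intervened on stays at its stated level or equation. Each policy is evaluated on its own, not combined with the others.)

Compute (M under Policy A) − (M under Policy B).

-96

Policy A (P + 35):
  P = 67 + 35 = 102
  Y = 51
  C = 37
  M = 264 − 6·102 + 6·51 − 2·37 = -116
Policy B (Y − 4, P + 15):
  P = 67 + 15 = 82
  Y = 51 − 4 = 47
  C = 37
  M = 264 − 6·82 + 6·47 − 2·37 = -20
M: -116 − (-20) = -96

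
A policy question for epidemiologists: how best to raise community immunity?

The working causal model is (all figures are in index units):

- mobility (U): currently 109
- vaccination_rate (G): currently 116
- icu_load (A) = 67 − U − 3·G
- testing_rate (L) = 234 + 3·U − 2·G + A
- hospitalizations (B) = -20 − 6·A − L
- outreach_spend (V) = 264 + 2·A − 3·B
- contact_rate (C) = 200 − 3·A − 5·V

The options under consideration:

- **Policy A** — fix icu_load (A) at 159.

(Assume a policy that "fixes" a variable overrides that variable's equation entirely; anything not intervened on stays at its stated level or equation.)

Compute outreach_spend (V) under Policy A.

Policy A (A := 159):
  U = 109
  G = 116
  A = 159
  L = 234 + 3·109 − 2·116 + 159 = 488
  B = -20 − 6·159 − 488 = -1462
  V = 264 + 2·159 − 3·(-1462) = 4968

4968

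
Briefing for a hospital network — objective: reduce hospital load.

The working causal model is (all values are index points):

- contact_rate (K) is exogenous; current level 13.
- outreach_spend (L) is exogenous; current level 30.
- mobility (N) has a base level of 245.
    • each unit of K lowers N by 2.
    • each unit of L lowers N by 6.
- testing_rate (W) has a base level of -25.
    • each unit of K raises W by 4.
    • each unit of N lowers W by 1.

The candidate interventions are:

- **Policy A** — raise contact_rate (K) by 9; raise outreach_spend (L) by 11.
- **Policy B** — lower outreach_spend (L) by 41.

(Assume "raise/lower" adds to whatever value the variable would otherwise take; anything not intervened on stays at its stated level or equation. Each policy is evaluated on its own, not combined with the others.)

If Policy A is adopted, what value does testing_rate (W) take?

Policy A (K + 9, L + 11):
  K = 13 + 9 = 22
  L = 30 + 11 = 41
  N = 245 − 2·22 − 6·41 = -45
  W = -25 + 4·22 − (-45) = 108

108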